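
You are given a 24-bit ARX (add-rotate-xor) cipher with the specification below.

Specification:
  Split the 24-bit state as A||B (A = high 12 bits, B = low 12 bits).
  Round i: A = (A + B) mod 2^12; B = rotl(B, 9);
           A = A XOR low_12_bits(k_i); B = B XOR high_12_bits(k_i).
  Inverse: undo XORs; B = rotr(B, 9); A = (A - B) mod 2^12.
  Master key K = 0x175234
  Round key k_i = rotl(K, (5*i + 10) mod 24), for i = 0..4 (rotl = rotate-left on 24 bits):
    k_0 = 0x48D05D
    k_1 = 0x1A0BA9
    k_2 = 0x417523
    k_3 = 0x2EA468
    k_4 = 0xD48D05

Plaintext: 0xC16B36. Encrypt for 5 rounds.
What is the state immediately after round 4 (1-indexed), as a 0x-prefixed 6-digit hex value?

s_0 = plaintext = 0xC16B36
s_1 = Round(s_0, k_0) = 0x7119EB
s_2 = Round(s_1, k_1) = 0xB5569D
s_3 = Round(s_2, k_2) = 0x4D1EC4
s_4 = Round(s_3, k_3) = 0x7FDB32
s_5 = Round(s_4, k_4) = 0xE2A82E

0x7FDB32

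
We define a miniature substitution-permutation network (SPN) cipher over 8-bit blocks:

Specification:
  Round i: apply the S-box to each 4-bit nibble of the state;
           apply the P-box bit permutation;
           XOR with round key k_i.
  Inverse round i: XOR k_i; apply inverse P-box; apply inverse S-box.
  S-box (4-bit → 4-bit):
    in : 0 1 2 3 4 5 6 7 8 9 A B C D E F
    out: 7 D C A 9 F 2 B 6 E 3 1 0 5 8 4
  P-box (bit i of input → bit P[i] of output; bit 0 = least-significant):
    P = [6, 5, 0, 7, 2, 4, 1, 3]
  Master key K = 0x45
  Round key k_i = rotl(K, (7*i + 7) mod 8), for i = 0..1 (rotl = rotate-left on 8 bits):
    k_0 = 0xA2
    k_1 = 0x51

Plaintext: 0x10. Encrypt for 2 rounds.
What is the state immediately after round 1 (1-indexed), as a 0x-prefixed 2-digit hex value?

0xCD

s_0 = plaintext = 0x10
s_1 = Round(s_0, k_0) = 0xCD
s_2 = Round(s_1, k_1) = 0x10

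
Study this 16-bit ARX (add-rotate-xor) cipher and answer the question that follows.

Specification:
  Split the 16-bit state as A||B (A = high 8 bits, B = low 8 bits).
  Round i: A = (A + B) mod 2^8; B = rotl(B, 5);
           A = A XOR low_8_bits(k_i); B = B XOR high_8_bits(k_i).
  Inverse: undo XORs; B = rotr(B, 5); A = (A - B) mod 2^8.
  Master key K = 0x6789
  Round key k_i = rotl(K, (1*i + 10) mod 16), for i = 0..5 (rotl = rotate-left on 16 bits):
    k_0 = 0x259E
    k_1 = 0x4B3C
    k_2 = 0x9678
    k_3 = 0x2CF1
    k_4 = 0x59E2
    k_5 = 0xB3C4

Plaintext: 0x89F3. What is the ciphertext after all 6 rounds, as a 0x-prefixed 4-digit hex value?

0xD461

s_0 = plaintext = 0x89F3
s_1 = Round(s_0, k_0) = 0xE25B
s_2 = Round(s_1, k_1) = 0x0120
s_3 = Round(s_2, k_2) = 0x5992
s_4 = Round(s_3, k_3) = 0x1A7E
s_5 = Round(s_4, k_4) = 0x7A96
s_6 = Round(s_5, k_5) = 0xD461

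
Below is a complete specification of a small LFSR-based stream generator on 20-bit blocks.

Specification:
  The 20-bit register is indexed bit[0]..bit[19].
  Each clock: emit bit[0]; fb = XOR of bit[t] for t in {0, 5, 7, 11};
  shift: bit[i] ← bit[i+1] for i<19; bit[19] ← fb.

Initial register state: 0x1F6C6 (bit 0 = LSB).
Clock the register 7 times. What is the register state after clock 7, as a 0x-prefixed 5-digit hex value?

reg_0 = 0x1F6C6
clock 1: out=0, reg = 0x8FB63
clock 2: out=1, reg = 0xC7DB1
clock 3: out=1, reg = 0x63ED8
clock 4: out=0, reg = 0x31F6C
clock 5: out=0, reg = 0x18FB6
clock 6: out=0, reg = 0x8C7DB
clock 7: out=1, reg = 0x463ED

0x463ED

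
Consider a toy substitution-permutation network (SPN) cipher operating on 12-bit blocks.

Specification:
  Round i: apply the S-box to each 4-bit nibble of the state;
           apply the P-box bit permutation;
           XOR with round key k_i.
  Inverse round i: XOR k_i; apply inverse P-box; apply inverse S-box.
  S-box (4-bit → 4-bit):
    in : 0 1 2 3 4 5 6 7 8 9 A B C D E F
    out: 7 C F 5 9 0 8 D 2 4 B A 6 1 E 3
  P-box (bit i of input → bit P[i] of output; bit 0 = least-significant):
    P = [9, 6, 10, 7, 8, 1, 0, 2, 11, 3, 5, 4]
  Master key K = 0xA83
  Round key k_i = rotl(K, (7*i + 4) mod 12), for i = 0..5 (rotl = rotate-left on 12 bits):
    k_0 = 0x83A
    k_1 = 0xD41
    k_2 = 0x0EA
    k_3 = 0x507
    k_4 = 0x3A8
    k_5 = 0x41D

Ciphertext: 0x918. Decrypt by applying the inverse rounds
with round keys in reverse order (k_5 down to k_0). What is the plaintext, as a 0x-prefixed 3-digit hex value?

s_0 = ciphertext = 0x918
s_1 = InvRound(s_0, k_5) = 0xD79
s_2 = InvRound(s_1, k_4) = 0x492
s_3 = InvRound(s_2, k_3) = 0x676
s_4 = InvRound(s_3, k_2) = 0xB67
s_5 = InvRound(s_4, k_1) = 0x9B3
s_6 = InvRound(s_5, k_0) = 0x836

0x836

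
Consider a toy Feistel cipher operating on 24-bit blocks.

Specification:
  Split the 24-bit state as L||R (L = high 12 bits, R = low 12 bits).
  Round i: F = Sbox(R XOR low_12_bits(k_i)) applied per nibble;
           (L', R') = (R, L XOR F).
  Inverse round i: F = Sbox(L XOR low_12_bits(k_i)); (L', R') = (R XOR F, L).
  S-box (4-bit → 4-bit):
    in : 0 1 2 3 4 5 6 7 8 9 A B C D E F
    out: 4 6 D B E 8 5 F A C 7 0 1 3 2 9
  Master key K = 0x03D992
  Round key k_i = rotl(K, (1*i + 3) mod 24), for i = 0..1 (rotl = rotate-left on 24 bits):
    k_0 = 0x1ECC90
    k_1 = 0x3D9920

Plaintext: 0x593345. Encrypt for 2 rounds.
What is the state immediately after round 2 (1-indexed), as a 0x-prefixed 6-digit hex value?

s_0 = plaintext = 0x593345
s_1 = Round(s_0, k_0) = 0x345CAB
s_2 = Round(s_1, k_1) = 0xCABBE5

0xCABBE5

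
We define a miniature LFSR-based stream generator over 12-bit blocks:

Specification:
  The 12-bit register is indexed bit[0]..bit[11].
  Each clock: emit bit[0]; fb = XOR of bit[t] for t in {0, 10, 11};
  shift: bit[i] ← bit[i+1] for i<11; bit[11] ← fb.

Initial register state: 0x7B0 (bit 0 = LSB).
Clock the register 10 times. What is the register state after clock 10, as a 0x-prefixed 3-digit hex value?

reg_0 = 0x7B0
clock 1: out=0, reg = 0xBD8
clock 2: out=0, reg = 0xDEC
clock 3: out=0, reg = 0x6F6
clock 4: out=0, reg = 0xB7B
clock 5: out=1, reg = 0x5BD
clock 6: out=1, reg = 0x2DE
clock 7: out=0, reg = 0x16F
clock 8: out=1, reg = 0x8B7
clock 9: out=1, reg = 0x45B
clock 10: out=1, reg = 0x22D

0x22D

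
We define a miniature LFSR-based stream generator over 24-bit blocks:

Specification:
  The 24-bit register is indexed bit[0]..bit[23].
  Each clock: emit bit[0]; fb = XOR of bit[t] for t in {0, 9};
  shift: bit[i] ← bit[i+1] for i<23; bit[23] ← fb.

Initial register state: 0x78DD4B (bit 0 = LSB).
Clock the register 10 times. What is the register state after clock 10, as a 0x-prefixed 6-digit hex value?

0x495E37

reg_0 = 0x78DD4B
clock 1: out=1, reg = 0xBC6EA5
clock 2: out=1, reg = 0x5E3752
clock 3: out=0, reg = 0xAF1BA9
clock 4: out=1, reg = 0x578DD4
clock 5: out=0, reg = 0x2BC6EA
clock 6: out=0, reg = 0x95E375
clock 7: out=1, reg = 0x4AF1BA
clock 8: out=0, reg = 0x2578DD
clock 9: out=1, reg = 0x92BC6E
clock 10: out=0, reg = 0x495E37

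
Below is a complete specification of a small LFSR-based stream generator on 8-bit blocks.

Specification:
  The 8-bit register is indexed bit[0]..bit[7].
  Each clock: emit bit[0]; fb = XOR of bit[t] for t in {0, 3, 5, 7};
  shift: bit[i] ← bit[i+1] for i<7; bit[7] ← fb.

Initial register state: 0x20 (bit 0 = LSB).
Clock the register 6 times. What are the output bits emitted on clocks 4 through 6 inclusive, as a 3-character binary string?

reg_0 = 0x20
clock 1: out=0, reg = 0x90
clock 2: out=0, reg = 0xC8
clock 3: out=0, reg = 0x64
clock 4: out=0, reg = 0xB2
clock 5: out=0, reg = 0x59
clock 6: out=1, reg = 0x2C

001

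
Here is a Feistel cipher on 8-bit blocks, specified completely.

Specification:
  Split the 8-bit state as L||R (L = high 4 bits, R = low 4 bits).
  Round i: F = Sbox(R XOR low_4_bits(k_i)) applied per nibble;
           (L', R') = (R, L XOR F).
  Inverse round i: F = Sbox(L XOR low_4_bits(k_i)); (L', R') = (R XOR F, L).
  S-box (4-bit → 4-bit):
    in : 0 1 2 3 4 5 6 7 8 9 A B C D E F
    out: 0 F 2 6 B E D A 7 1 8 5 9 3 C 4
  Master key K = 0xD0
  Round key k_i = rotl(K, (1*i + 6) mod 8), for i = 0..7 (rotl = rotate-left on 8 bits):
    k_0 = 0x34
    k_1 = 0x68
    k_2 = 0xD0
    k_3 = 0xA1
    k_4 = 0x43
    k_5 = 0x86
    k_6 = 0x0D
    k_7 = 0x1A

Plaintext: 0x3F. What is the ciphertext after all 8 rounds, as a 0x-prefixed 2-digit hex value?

0x29

s_0 = plaintext = 0x3F
s_1 = Round(s_0, k_0) = 0xF6
s_2 = Round(s_1, k_1) = 0x63
s_3 = Round(s_2, k_2) = 0x30
s_4 = Round(s_3, k_3) = 0x0C
s_5 = Round(s_4, k_4) = 0xC4
s_6 = Round(s_5, k_5) = 0x4E
s_7 = Round(s_6, k_6) = 0xE2
s_8 = Round(s_7, k_7) = 0x29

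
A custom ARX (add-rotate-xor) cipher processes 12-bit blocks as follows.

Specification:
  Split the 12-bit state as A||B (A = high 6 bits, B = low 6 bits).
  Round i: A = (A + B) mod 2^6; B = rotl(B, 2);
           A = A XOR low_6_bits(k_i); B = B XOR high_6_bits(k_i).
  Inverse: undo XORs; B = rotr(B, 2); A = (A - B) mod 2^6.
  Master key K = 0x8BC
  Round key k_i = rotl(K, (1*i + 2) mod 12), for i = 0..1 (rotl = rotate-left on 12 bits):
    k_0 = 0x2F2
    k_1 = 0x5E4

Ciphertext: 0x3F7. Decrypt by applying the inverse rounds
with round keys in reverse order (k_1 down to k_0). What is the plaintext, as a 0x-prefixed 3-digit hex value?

0x870

s_0 = ciphertext = 0x3F7
s_1 = InvRound(s_0, k_1) = 0x8C8
s_2 = InvRound(s_1, k_0) = 0x870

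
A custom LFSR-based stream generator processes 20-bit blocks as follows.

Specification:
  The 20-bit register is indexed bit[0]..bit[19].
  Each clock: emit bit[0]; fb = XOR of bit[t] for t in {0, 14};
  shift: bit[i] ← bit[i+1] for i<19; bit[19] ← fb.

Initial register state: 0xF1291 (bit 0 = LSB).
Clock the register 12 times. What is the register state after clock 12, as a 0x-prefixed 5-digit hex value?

reg_0 = 0xF1291
clock 1: out=1, reg = 0xF8948
clock 2: out=0, reg = 0x7C4A4
clock 3: out=0, reg = 0xBE252
clock 4: out=0, reg = 0xDF129
clock 5: out=1, reg = 0x6F894
clock 6: out=0, reg = 0xB7C4A
clock 7: out=0, reg = 0xDBE25
clock 8: out=1, reg = 0xEDF12
clock 9: out=0, reg = 0xF6F89
clock 10: out=1, reg = 0x7B7C4
clock 11: out=0, reg = 0x3DBE2
clock 12: out=0, reg = 0x9EDF1

0x9EDF1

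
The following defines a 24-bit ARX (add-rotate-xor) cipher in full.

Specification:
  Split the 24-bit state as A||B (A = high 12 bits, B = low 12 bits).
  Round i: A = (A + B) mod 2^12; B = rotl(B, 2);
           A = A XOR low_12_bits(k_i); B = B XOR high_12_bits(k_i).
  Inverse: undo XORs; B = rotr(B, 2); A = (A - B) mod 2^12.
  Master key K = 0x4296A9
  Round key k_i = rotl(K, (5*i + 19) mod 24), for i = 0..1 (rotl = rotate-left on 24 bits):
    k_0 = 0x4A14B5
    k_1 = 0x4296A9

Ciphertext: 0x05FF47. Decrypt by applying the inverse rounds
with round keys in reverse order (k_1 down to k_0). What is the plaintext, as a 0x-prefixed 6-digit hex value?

0xD10B9E

s_0 = ciphertext = 0x05FF47
s_1 = InvRound(s_0, k_1) = 0xC1BADB
s_2 = InvRound(s_1, k_0) = 0xD10B9E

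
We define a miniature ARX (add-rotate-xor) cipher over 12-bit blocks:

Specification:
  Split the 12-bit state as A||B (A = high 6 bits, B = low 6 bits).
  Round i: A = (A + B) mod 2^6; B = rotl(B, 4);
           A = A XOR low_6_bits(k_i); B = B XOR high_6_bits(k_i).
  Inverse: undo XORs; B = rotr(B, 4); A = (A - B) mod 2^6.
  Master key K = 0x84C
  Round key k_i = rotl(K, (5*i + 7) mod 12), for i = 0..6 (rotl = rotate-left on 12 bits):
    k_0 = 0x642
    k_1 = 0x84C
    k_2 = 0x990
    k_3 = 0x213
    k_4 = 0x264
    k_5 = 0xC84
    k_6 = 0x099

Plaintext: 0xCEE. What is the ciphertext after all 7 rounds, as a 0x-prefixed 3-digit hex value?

0xBDF

s_0 = plaintext = 0xCEE
s_1 = Round(s_0, k_0) = 0x8F2
s_2 = Round(s_1, k_1) = 0x64D
s_3 = Round(s_2, k_2) = 0xDB5
s_4 = Round(s_3, k_3) = 0xE15
s_5 = Round(s_4, k_4) = 0xA5C
s_6 = Round(s_5, k_5) = 0x075
s_7 = Round(s_6, k_6) = 0xBDF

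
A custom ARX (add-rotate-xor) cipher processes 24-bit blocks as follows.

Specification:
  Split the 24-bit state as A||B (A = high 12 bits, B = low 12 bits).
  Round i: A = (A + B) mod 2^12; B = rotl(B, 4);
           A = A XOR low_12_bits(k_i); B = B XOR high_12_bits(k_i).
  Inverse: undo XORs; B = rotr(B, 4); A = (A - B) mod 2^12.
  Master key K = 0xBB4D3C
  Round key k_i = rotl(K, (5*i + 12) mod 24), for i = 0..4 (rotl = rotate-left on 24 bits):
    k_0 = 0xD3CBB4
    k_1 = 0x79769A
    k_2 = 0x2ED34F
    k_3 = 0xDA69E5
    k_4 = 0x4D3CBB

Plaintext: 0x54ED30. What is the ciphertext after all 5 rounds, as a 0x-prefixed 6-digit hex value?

s_0 = plaintext = 0x54ED30
s_1 = Round(s_0, k_0) = 0x9CAE31
s_2 = Round(s_1, k_1) = 0x161489
s_3 = Round(s_2, k_2) = 0x6A5A79
s_4 = Round(s_3, k_3) = 0x8FBA3C
s_5 = Round(s_4, k_4) = 0xF8C719

0xF8C719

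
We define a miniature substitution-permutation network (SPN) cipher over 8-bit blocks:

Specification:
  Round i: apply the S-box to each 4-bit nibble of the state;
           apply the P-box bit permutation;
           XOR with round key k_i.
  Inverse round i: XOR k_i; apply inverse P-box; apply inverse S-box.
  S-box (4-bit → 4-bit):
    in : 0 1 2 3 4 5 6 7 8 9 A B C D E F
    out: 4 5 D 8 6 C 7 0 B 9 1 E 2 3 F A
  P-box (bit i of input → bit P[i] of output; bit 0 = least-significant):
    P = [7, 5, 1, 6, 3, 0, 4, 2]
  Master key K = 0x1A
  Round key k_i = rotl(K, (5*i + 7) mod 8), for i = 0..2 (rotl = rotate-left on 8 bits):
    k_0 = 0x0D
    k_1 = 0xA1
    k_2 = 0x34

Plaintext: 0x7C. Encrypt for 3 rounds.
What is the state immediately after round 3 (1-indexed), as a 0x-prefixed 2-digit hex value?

s_0 = plaintext = 0x7C
s_1 = Round(s_0, k_0) = 0x2D
s_2 = Round(s_1, k_1) = 0x1D
s_3 = Round(s_2, k_2) = 0x8C

0x8C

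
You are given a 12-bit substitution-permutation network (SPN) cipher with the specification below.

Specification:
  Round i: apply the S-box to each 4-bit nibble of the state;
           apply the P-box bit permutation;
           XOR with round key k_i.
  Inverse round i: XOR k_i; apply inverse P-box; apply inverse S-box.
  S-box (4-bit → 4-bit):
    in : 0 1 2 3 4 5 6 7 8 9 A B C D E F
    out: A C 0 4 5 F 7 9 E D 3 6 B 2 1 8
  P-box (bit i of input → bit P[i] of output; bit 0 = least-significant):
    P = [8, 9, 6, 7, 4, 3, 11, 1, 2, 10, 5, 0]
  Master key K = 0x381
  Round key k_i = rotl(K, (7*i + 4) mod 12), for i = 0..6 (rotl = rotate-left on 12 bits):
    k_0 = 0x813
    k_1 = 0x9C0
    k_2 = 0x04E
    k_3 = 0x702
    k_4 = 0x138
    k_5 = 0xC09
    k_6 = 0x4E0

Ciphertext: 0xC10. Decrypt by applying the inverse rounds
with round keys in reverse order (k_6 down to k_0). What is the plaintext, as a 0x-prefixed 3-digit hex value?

0x44E

s_0 = ciphertext = 0xC10
s_1 = InvRound(s_0, k_6) = 0x341
s_2 = InvRound(s_1, k_5) = 0xDB6
s_3 = InvRound(s_2, k_4) = 0xA8F
s_4 = InvRound(s_3, k_3) = 0xCB7
s_5 = InvRound(s_4, k_2) = 0x861
s_6 = InvRound(s_5, k_1) = 0x127
s_7 = InvRound(s_6, k_0) = 0x44E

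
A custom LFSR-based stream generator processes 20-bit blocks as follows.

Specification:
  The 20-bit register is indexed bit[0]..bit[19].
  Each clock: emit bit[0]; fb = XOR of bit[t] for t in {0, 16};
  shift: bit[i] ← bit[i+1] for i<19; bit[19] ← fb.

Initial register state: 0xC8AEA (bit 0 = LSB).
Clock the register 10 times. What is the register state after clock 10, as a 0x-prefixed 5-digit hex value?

0xA1B22

reg_0 = 0xC8AEA
clock 1: out=0, reg = 0x64575
clock 2: out=1, reg = 0xB22BA
clock 3: out=0, reg = 0xD915D
clock 4: out=1, reg = 0x6C8AE
clock 5: out=0, reg = 0x36457
clock 6: out=1, reg = 0x1B22B
clock 7: out=1, reg = 0x0D915
clock 8: out=1, reg = 0x86C8A
clock 9: out=0, reg = 0x43645
clock 10: out=1, reg = 0xA1B22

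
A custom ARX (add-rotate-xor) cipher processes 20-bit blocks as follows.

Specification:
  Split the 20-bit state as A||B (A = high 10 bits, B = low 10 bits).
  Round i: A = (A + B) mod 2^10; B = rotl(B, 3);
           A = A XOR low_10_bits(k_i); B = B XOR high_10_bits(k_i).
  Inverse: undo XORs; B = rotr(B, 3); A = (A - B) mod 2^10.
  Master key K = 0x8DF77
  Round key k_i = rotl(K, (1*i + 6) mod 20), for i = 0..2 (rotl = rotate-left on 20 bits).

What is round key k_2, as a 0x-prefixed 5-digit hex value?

K = 0x8DF77
k_0 = rotl(K, (1*0+6) mod 20) = rotl(K, 6) = 0x7DDE3
k_1 = rotl(K, (1*1+6) mod 20) = rotl(K, 7) = 0xFBBC6
k_2 = rotl(K, (1*2+6) mod 20) = rotl(K, 8) = 0xF778D

0xF778D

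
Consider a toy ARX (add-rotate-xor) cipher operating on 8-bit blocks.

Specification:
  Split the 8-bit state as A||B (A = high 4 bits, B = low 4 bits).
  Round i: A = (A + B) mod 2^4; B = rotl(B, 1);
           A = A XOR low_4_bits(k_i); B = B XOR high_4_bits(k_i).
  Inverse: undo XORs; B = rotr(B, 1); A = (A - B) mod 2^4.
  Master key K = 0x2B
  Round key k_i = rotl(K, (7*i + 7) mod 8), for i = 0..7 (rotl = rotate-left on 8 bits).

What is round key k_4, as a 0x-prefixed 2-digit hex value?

0x59

K = 0x2B
k_0 = rotl(K, (7*0+7) mod 8) = rotl(K, 7) = 0x95
k_1 = rotl(K, (7*1+7) mod 8) = rotl(K, 6) = 0xCA
k_2 = rotl(K, (7*2+7) mod 8) = rotl(K, 5) = 0x65
k_3 = rotl(K, (7*3+7) mod 8) = rotl(K, 4) = 0xB2
k_4 = rotl(K, (7*4+7) mod 8) = rotl(K, 3) = 0x59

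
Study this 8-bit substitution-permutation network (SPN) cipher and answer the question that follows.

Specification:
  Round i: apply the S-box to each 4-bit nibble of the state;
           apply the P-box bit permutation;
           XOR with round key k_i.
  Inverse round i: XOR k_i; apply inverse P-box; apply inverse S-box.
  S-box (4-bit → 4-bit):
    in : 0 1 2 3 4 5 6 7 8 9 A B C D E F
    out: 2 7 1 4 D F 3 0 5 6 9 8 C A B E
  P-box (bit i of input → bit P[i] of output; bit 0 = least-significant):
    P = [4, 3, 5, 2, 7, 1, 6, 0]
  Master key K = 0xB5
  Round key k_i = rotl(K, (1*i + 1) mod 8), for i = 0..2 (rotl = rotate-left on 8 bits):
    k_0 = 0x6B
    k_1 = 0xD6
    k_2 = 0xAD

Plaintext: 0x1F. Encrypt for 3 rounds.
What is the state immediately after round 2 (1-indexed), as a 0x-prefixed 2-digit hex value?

s_0 = plaintext = 0x1F
s_1 = Round(s_0, k_0) = 0x85
s_2 = Round(s_1, k_1) = 0x2A
s_3 = Round(s_2, k_2) = 0x39

0x2A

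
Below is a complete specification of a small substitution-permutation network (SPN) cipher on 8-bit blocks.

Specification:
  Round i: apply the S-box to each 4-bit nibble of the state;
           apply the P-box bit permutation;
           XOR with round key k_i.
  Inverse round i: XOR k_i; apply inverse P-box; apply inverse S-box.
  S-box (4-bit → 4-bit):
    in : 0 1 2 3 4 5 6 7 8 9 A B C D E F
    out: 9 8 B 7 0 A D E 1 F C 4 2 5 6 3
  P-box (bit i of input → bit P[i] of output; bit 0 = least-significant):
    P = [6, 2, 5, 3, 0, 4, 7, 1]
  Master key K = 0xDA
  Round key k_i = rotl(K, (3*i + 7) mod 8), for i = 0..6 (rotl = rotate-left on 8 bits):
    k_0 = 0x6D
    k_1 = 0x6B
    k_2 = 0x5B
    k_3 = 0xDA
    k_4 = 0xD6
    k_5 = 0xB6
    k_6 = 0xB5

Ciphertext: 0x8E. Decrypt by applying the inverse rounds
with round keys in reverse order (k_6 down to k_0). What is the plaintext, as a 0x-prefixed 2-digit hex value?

s_0 = ciphertext = 0x8E
s_1 = InvRound(s_0, k_6) = 0x2A
s_2 = InvRound(s_1, k_5) = 0xE5
s_3 = InvRound(s_2, k_4) = 0x2B
s_4 = InvRound(s_3, k_3) = 0x3D
s_5 = InvRound(s_4, k_2) = 0x13
s_6 = InvRound(s_5, k_1) = 0xC6
s_7 = InvRound(s_6, k_0) = 0x6A

0x6A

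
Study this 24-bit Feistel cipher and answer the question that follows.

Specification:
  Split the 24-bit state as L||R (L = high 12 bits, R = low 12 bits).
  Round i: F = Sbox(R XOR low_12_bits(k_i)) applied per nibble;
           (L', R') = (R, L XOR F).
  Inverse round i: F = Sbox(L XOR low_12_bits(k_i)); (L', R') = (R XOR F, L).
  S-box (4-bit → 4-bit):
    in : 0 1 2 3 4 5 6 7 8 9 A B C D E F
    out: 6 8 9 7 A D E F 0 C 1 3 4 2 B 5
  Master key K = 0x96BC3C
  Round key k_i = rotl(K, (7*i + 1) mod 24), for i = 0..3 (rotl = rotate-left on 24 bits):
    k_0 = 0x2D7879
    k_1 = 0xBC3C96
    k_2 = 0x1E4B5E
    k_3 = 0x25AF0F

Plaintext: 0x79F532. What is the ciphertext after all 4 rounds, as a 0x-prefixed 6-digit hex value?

0xCCEE6B

s_0 = plaintext = 0x79F532
s_1 = Round(s_0, k_0) = 0x53253C
s_2 = Round(s_1, k_1) = 0x53C923
s_3 = Round(s_2, k_2) = 0x923CCE
s_4 = Round(s_3, k_3) = 0xCCEE6B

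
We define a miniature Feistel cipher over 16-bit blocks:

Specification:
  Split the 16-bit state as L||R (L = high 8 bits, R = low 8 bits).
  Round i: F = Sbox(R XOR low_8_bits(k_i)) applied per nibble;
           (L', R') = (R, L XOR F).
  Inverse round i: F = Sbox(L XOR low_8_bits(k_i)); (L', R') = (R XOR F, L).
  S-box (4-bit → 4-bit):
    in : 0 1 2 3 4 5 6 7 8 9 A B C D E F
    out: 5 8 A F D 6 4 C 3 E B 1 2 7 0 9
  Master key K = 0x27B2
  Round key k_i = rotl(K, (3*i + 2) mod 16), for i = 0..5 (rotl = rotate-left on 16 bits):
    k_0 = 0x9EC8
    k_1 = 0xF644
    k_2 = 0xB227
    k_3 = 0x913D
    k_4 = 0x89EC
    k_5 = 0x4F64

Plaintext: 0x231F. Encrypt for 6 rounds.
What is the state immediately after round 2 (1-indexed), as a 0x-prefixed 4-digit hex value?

0x5F9E

s_0 = plaintext = 0x231F
s_1 = Round(s_0, k_0) = 0x1F5F
s_2 = Round(s_1, k_1) = 0x5F9E
s_3 = Round(s_2, k_2) = 0x9E41
s_4 = Round(s_3, k_3) = 0x415C
s_5 = Round(s_4, k_4) = 0x5C54
s_6 = Round(s_5, k_5) = 0x54A9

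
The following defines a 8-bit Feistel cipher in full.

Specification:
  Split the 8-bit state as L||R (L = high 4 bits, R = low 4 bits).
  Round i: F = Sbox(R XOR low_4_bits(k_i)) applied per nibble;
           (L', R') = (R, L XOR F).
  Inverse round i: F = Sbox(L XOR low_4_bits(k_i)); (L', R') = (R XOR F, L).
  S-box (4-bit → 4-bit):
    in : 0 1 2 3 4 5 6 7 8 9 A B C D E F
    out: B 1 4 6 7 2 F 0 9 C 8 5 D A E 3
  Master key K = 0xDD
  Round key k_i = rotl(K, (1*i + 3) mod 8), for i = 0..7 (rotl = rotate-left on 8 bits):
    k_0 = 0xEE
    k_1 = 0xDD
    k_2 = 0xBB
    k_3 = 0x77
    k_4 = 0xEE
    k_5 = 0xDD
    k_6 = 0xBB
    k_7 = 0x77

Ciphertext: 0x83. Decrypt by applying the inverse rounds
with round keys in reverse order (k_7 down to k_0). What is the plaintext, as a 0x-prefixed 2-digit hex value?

s_0 = ciphertext = 0x83
s_1 = InvRound(s_0, k_7) = 0x08
s_2 = InvRound(s_1, k_6) = 0xD0
s_3 = InvRound(s_2, k_5) = 0xBD
s_4 = InvRound(s_3, k_4) = 0xFB
s_5 = InvRound(s_4, k_3) = 0x2F
s_6 = InvRound(s_5, k_2) = 0x32
s_7 = InvRound(s_6, k_1) = 0xC3
s_8 = InvRound(s_7, k_0) = 0x7C

0x7C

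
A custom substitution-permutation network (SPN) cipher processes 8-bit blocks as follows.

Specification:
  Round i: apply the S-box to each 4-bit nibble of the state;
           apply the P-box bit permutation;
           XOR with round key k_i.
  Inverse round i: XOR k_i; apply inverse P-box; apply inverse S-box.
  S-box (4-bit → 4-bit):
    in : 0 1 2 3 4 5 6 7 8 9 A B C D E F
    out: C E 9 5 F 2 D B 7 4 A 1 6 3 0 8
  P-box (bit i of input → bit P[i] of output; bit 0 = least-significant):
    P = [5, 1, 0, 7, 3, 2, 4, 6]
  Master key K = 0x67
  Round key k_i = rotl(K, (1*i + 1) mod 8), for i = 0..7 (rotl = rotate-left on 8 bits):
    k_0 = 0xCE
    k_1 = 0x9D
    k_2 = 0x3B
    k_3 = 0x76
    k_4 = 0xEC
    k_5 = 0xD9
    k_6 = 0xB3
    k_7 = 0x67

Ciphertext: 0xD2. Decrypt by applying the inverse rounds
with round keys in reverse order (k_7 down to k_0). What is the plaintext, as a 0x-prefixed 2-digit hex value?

0xCF

s_0 = ciphertext = 0xD2
s_1 = InvRound(s_0, k_7) = 0xC6
s_2 = InvRound(s_1, k_6) = 0x13
s_3 = InvRound(s_2, k_5) = 0x2A
s_4 = InvRound(s_3, k_4) = 0xAA
s_5 = InvRound(s_4, k_3) = 0x4F
s_6 = InvRound(s_5, k_2) = 0x1B
s_7 = InvRound(s_6, k_1) = 0x5A
s_8 = InvRound(s_7, k_0) = 0xCF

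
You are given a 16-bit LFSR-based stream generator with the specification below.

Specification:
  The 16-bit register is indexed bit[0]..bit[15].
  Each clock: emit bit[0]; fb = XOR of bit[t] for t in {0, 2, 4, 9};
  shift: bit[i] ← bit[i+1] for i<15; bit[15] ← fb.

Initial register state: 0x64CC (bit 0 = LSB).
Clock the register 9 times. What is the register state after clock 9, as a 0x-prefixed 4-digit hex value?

reg_0 = 0x64CC
clock 1: out=0, reg = 0xB266
clock 2: out=0, reg = 0x5933
clock 3: out=1, reg = 0x2C99
clock 4: out=1, reg = 0x164C
clock 5: out=0, reg = 0x0B26
clock 6: out=0, reg = 0x0593
clock 7: out=1, reg = 0x02C9
clock 8: out=1, reg = 0x0164
clock 9: out=0, reg = 0x80B2

0x80B2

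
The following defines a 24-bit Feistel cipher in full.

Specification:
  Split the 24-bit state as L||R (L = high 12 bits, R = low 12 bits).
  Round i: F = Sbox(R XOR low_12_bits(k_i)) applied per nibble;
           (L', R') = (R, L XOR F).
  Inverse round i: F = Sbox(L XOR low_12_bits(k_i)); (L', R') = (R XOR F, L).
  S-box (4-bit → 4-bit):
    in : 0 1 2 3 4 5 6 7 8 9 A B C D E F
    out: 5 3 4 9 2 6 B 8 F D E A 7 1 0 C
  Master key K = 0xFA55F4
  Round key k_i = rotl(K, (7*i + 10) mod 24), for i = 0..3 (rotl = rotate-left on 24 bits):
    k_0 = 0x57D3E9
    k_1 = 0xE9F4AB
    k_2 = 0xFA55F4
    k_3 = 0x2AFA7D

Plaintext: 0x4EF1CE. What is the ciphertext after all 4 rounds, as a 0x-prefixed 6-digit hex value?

s_0 = plaintext = 0x4EF1CE
s_1 = Round(s_0, k_0) = 0x1CE0A7
s_2 = Round(s_1, k_1) = 0x0A7399
s_3 = Round(s_2, k_2) = 0x399B16
s_4 = Round(s_3, k_3) = 0xB16023

0xB16023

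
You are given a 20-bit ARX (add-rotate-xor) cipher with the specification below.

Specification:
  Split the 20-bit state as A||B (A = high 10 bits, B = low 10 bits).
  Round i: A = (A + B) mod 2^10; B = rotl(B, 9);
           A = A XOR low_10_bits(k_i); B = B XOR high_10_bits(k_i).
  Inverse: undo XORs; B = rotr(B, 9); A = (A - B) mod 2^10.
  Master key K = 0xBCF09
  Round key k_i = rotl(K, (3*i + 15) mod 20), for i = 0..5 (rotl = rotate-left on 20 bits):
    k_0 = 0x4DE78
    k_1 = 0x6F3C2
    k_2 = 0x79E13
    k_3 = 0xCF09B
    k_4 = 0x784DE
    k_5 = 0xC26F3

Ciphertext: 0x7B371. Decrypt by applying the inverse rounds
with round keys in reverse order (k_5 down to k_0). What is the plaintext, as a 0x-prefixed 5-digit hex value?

s_0 = ciphertext = 0x7B371
s_1 = InvRound(s_0, k_5) = 0x8BCF0
s_2 = InvRound(s_1, k_4) = 0x33E22
s_3 = InvRound(s_2, k_3) = 0x8623C
s_4 = InvRound(s_3, k_2) = 0x153B7
s_5 = InvRound(s_4, k_1) = 0xDFC17
s_6 = InvRound(s_5, k_0) = 0xB1E40

0xB1E40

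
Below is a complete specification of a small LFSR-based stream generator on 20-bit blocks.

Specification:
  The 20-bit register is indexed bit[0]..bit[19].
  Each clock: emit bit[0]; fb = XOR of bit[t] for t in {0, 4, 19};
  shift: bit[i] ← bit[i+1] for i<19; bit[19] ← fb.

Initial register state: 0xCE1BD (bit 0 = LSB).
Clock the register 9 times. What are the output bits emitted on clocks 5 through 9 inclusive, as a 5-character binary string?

11011

reg_0 = 0xCE1BD
clock 1: out=1, reg = 0xE70DE
clock 2: out=0, reg = 0x7386F
clock 3: out=1, reg = 0xB9C37
clock 4: out=1, reg = 0xDCE1B
clock 5: out=1, reg = 0xEE70D
clock 6: out=1, reg = 0x77386
clock 7: out=0, reg = 0x3B9C3
clock 8: out=1, reg = 0x9DCE1
clock 9: out=1, reg = 0x4EE70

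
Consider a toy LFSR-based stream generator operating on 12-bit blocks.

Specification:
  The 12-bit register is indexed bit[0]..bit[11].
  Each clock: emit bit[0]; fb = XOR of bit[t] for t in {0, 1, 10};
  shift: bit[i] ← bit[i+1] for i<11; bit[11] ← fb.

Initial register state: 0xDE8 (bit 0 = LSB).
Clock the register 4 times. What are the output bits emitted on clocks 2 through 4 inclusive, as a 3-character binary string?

reg_0 = 0xDE8
clock 1: out=0, reg = 0xEF4
clock 2: out=0, reg = 0xF7A
clock 3: out=0, reg = 0x7BD
clock 4: out=1, reg = 0x3DE

001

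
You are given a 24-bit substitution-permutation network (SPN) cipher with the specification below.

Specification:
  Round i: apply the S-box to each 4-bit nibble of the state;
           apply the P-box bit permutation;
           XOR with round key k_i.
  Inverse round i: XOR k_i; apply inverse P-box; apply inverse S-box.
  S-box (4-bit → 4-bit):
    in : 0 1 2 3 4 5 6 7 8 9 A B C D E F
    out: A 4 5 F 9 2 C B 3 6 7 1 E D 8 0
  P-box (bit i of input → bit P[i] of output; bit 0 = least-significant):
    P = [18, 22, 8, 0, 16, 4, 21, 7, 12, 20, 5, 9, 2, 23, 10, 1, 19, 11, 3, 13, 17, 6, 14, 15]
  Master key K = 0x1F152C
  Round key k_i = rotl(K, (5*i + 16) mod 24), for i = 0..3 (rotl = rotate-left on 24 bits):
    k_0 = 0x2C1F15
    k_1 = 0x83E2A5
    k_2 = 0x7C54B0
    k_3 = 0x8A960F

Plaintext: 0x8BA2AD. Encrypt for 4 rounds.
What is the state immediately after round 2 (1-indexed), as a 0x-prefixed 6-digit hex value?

s_0 = plaintext = 0x8BA2AD
s_1 = Round(s_0, k_0) = 0x830A60
s_2 = Round(s_1, k_1) = 0x79DA4E
s_3 = Round(s_2, k_2) = 0x6FC85F
s_4 = Round(s_3, k_3) = 0x1A421D

0x79DA4E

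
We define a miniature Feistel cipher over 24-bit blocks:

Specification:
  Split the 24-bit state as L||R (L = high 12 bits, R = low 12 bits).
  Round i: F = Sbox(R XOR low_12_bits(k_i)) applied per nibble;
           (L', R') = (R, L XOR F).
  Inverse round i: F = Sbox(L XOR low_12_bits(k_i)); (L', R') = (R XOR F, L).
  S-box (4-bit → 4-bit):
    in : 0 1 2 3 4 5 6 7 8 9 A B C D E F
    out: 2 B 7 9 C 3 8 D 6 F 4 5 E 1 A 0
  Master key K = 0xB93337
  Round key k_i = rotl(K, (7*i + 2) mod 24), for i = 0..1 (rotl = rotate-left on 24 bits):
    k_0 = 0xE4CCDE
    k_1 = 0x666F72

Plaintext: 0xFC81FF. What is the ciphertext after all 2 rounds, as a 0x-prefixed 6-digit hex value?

s_0 = plaintext = 0xFC81FF
s_1 = Round(s_0, k_0) = 0x1FFEB3
s_2 = Round(s_1, k_1) = 0xEB3A14

0xEB3A14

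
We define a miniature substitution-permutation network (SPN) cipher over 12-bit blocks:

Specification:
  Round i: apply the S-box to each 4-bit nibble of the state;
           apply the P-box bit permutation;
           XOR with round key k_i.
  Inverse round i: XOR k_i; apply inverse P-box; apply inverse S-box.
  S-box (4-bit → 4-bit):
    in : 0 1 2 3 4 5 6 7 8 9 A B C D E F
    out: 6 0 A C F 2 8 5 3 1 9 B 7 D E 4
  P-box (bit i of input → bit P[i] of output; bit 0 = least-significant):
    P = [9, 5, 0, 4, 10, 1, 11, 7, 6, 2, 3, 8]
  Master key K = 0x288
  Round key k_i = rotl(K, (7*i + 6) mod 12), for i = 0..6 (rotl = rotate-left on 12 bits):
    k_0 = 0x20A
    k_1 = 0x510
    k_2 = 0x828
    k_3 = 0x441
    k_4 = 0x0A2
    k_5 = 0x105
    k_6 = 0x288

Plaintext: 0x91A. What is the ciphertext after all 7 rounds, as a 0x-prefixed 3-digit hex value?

0x4B1

s_0 = plaintext = 0x91A
s_1 = Round(s_0, k_0) = 0x05A
s_2 = Round(s_1, k_1) = 0x70E
s_3 = Round(s_2, k_2) = 0x053
s_4 = Round(s_3, k_3) = 0x45E
s_5 = Round(s_4, k_4) = 0x1DD
s_6 = Round(s_5, k_5) = 0xF94
s_7 = Round(s_6, k_6) = 0x4B1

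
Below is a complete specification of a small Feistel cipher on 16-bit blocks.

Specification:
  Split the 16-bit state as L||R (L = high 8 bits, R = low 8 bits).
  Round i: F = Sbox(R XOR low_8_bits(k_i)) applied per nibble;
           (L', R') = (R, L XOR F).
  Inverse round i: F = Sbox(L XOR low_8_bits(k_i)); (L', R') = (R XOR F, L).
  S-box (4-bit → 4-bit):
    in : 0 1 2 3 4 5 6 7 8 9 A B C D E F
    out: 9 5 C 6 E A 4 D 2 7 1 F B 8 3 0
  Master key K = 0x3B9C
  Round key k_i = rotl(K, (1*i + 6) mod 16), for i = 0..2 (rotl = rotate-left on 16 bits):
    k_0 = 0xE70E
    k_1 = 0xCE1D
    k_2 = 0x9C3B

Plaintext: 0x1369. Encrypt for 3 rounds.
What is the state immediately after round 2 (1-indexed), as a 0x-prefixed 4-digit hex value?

s_0 = plaintext = 0x1369
s_1 = Round(s_0, k_0) = 0x695E
s_2 = Round(s_1, k_1) = 0x5E8F
s_3 = Round(s_2, k_2) = 0x8FA0

0x5E8F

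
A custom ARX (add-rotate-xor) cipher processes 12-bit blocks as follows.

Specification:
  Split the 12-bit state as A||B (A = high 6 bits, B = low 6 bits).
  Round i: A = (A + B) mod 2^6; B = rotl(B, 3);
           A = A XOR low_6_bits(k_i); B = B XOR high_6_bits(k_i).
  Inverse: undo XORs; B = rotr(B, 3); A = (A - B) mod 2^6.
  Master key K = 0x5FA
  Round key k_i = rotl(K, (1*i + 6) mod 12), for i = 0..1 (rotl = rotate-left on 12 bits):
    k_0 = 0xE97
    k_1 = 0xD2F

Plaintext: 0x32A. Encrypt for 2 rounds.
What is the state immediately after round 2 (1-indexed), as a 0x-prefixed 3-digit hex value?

0xFC9

s_0 = plaintext = 0x32A
s_1 = Round(s_0, k_0) = 0x86F
s_2 = Round(s_1, k_1) = 0xFC9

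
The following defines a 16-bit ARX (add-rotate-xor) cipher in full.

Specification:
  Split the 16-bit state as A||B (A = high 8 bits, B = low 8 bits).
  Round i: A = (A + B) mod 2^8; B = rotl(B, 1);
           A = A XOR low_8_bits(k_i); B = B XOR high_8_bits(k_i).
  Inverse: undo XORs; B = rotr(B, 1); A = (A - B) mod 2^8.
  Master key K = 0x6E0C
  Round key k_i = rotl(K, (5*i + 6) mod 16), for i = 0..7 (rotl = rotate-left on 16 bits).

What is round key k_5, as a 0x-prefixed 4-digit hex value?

K = 0x6E0C
k_0 = rotl(K, (5*0+6) mod 16) = rotl(K, 6) = 0x831B
k_1 = rotl(K, (5*1+6) mod 16) = rotl(K, 11) = 0x6370
k_2 = rotl(K, (5*2+6) mod 16) = rotl(K, 0) = 0x6E0C
k_3 = rotl(K, (5*3+6) mod 16) = rotl(K, 5) = 0xC18D
k_4 = rotl(K, (5*4+6) mod 16) = rotl(K, 10) = 0x31B8
k_5 = rotl(K, (5*5+6) mod 16) = rotl(K, 15) = 0x3706

0x3706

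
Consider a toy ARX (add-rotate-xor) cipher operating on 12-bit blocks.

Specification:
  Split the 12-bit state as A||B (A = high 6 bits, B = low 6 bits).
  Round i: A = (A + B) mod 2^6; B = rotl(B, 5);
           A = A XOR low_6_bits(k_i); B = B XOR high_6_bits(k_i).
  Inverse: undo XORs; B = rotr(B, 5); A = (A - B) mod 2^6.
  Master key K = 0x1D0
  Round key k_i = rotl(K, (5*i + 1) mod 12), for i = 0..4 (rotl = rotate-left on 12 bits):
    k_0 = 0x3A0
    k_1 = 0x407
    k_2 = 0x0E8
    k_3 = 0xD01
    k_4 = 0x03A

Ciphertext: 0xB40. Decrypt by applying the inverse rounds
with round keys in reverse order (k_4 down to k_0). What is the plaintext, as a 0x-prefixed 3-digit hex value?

s_0 = ciphertext = 0xB40
s_1 = InvRound(s_0, k_4) = 0x5C0
s_2 = InvRound(s_1, k_3) = 0xB69
s_3 = InvRound(s_2, k_2) = 0xC15
s_4 = InvRound(s_3, k_1) = 0xB4A
s_5 = InvRound(s_4, k_0) = 0x148

0x148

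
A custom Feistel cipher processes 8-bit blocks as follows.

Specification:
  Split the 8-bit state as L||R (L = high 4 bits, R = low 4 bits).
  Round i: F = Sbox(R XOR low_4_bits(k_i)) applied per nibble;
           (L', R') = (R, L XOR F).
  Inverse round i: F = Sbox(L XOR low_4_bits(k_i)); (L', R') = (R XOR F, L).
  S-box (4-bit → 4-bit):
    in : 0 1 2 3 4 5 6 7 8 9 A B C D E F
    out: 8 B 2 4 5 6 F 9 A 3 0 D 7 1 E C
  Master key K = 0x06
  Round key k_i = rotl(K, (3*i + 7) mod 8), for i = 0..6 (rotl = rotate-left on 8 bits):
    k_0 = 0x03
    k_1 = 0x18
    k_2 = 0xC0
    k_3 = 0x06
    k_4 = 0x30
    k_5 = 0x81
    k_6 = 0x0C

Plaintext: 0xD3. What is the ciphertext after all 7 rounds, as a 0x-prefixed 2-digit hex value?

s_0 = plaintext = 0xD3
s_1 = Round(s_0, k_0) = 0x35
s_2 = Round(s_1, k_1) = 0x52
s_3 = Round(s_2, k_2) = 0x27
s_4 = Round(s_3, k_3) = 0x79
s_5 = Round(s_4, k_4) = 0x94
s_6 = Round(s_5, k_5) = 0x4F
s_7 = Round(s_6, k_6) = 0xF0

0xF0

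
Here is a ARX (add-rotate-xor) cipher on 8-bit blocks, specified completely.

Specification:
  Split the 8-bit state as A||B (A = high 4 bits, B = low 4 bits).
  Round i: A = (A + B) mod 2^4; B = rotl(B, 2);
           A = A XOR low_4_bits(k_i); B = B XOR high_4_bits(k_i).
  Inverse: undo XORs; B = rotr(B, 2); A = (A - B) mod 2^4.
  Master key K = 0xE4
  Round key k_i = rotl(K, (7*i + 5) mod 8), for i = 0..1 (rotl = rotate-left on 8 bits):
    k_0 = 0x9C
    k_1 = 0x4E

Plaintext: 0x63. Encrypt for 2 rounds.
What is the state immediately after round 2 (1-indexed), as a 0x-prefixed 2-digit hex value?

0x41

s_0 = plaintext = 0x63
s_1 = Round(s_0, k_0) = 0x55
s_2 = Round(s_1, k_1) = 0x41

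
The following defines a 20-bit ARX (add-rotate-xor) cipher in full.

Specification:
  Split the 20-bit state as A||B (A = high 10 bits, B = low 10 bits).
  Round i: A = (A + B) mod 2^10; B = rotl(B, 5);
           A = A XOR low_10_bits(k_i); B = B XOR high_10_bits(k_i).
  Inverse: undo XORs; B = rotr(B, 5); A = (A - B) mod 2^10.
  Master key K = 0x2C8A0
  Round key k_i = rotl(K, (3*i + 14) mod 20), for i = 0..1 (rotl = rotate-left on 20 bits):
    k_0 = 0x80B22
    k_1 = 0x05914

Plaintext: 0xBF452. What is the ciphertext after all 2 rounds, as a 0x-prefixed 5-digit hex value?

0x6E414

s_0 = plaintext = 0xBF452
s_1 = Round(s_0, k_0) = 0x1B440
s_2 = Round(s_1, k_1) = 0x6E414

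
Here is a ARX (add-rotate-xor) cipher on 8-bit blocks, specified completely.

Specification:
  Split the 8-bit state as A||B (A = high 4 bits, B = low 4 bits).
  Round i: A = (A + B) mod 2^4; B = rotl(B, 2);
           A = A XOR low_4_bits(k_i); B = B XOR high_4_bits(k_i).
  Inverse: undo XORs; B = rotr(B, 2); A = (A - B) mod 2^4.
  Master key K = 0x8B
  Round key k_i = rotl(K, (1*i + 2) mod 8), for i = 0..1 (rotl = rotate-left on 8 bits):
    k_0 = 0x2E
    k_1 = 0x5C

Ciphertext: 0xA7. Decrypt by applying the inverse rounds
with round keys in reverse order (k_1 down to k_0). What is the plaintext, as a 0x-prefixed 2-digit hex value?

s_0 = ciphertext = 0xA7
s_1 = InvRound(s_0, k_1) = 0xE8
s_2 = InvRound(s_1, k_0) = 0x6A

0x6A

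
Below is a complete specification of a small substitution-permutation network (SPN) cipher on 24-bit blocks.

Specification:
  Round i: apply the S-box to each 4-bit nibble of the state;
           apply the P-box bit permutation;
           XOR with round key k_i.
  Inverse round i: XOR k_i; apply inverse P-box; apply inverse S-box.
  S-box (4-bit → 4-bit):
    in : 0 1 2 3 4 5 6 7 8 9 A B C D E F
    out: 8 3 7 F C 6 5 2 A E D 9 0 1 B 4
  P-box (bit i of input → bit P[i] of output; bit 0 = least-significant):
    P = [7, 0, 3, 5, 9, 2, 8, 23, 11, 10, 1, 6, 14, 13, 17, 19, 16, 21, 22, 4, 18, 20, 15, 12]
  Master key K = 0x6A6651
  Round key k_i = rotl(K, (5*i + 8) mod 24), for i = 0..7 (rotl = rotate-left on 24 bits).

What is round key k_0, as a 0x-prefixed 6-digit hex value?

K = 0x6A6651
k_0 = rotl(K, (5*0+8) mod 24) = rotl(K, 8) = 0x66516A

0x66516A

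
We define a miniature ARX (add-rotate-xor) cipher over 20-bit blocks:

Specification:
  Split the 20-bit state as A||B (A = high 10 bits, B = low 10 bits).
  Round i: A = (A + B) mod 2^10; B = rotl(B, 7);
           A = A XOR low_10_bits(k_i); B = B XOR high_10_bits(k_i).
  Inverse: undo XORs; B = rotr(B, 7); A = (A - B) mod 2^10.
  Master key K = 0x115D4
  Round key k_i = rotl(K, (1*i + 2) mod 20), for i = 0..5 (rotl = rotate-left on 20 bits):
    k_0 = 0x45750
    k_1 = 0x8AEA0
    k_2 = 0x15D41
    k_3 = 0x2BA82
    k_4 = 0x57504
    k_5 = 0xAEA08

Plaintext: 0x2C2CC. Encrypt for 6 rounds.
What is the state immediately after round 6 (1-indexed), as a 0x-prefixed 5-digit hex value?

0x7F84D

s_0 = plaintext = 0x2C2CC
s_1 = Round(s_0, k_0) = 0x0B34C
s_2 = Round(s_1, k_1) = 0x76042
s_3 = Round(s_2, k_2) = 0xD6D5F
s_4 = Round(s_3, k_3) = 0x8E305
s_5 = Round(s_4, k_4) = 0x0E7BD
s_6 = Round(s_5, k_5) = 0x7F84D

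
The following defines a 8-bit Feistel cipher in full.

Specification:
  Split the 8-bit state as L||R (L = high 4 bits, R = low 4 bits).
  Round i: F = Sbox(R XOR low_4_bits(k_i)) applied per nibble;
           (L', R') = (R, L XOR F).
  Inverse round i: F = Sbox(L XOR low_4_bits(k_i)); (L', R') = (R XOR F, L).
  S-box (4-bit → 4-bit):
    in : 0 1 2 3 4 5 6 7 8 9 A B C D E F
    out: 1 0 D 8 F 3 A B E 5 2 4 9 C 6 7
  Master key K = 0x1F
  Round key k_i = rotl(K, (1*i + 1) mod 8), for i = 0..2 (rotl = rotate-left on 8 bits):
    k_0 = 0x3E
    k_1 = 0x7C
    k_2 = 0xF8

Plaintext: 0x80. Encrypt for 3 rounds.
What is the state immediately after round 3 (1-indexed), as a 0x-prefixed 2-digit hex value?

s_0 = plaintext = 0x80
s_1 = Round(s_0, k_0) = 0x0E
s_2 = Round(s_1, k_1) = 0xED
s_3 = Round(s_2, k_2) = 0xDD

0xDD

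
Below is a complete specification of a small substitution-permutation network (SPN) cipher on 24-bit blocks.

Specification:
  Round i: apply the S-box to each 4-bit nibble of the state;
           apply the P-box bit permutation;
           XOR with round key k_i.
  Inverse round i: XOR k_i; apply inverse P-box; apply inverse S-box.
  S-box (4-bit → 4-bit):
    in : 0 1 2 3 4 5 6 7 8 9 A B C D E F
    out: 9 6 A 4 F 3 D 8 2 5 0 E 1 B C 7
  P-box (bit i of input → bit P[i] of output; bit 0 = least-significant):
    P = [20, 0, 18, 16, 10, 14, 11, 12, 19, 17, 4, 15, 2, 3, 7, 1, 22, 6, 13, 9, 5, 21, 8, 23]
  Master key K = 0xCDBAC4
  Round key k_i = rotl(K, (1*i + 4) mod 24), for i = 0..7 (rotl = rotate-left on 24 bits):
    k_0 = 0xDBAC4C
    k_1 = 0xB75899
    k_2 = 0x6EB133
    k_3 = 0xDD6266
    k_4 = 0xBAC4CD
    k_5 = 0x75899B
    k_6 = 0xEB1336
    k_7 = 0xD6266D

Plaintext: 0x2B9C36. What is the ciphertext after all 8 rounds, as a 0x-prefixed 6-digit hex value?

0xEFF81D

s_0 = plaintext = 0x2B9C36
s_1 = Round(s_0, k_0) = 0x668688
s_2 = Round(s_1, k_1) = 0x7FBBA0
s_3 = Round(s_2, k_2) = 0xBD11E9
s_4 = Round(s_3, k_3) = 0x2B79BE
s_5 = Round(s_4, k_4) = 0x17BE9F
s_6 = Round(s_5, k_5) = 0x410600
s_7 = Round(s_6, k_6) = 0x52A640
s_8 = Round(s_7, k_7) = 0xEFF81D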